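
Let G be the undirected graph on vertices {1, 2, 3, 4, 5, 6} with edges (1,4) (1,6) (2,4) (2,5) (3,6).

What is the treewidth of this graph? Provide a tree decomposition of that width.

The largest bag has 2 vertices, giving width 1; this decomposition certifies tw(G) ≤ 1. G has an edge, so its treewidth is at least 1. Therefore the treewidth is 1.

Treewidth 1.
One optimal decomposition is:
Bags: B1 = {1, 6}  B2 = {1, 4}  B3 = {2, 4}  B4 = {3, 6}  B5 = {2, 5}
Tree: B1–B2, B2–B3, B1–B4, B3–B5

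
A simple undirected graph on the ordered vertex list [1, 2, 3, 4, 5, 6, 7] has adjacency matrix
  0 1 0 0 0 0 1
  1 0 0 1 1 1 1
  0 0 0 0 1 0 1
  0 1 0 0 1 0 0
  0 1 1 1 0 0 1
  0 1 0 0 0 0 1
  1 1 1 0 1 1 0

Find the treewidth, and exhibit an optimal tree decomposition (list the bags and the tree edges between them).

Every bag has size at most 3, so the width is 3 − 1 = 2 and tw(G) ≤ 2. For the lower bound, the 3 vertices {2, 4, 5} are pairwise adjacent, and any tree decomposition puts a clique entirely inside one bag — forcing width ≥ 2. Combining the bounds, tw(G) = 2.

Treewidth 2.
Bags: B1 = {2, 5, 7}  B2 = {3, 5, 7}  B3 = {2, 6, 7}  B4 = {2, 4, 5}  B5 = {1, 2, 7}
Tree: B1–B2, B1–B3, B1–B4, B3–B5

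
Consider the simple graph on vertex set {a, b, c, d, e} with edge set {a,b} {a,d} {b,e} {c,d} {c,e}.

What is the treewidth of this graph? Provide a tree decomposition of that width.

Treewidth 2.
Bags: B1 = {b, c, e}  B2 = {b, c, d}  B3 = {a, b, d}
Tree: B1–B2, B2–B3

Every bag has size at most 3, so the width is 3 − 1 = 2 and tw(G) ≤ 2. The edges b–e–c–d–a–b form a cycle, so G is not a tree and its treewidth is at least 2. Therefore the treewidth is 2.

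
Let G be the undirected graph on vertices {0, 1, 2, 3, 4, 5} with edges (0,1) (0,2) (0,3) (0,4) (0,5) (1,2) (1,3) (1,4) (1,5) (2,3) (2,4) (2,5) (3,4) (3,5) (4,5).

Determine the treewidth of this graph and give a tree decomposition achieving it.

A single bag containing all 6 vertices is trivially a valid decomposition of width 5. For the lower bound, the 6 vertices {0, 1, 2, 3, 4, 5} are pairwise adjacent, and any tree decomposition puts a clique entirely inside one bag — forcing width ≥ 5. The upper and lower bounds meet at 5, so that is the treewidth.

Treewidth 5.
One optimal decomposition is:
Bags: B1 = {0, 1, 2, 3, 4, 5}
Tree: (single bag)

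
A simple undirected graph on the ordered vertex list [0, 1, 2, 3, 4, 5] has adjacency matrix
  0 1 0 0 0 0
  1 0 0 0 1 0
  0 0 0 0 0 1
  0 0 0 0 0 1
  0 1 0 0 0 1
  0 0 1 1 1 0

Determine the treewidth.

1

A width-1 tree decomposition is:
Bags: B1 = {2, 5}  B2 = {4, 5}  B3 = {3, 5}  B4 = {1, 4}  B5 = {0, 1}
Tree: B1–B2, B1–B3, B2–B4, B4–B5
Each bag holds 2 vertices, so the decomposition has width 1, which upper-bounds the treewidth. Since G has at least one edge (e.g. 5–2), it is not an edgeless graph, so tw(G) ≥ 1. Therefore the treewidth is 1.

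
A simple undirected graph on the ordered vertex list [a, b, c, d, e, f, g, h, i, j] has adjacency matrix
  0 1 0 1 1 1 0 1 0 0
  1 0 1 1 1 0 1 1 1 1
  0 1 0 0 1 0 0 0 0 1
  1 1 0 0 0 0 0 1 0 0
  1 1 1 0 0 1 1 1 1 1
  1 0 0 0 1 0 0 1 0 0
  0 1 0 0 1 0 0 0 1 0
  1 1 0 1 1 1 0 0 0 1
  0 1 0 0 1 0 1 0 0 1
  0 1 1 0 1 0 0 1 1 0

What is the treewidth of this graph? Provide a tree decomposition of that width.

Each bag holds 4 vertices, so the decomposition has width 3, which upper-bounds the treewidth. For the lower bound, the 4 vertices {a, e, f, h} are pairwise adjacent, and any tree decomposition puts a clique entirely inside one bag — forcing width ≥ 3. Combining the bounds, tw(G) = 3.

Treewidth 3.
Bags: B1 = {a, b, e, h}  B2 = {a, b, d, h}  B3 = {b, e, h, j}  B4 = {b, c, e, j}  B5 = {b, e, i, j}  B6 = {b, e, g, i}  B7 = {a, e, f, h}
Tree: B1–B2, B1–B3, B3–B4, B3–B5, B5–B6, B1–B7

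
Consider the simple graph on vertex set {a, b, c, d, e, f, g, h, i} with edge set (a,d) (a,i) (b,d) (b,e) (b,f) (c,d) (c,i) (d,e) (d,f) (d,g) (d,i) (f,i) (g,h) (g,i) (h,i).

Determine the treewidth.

2

A width-2 tree decomposition is:
Bags: B1 = {d, g, i}  B2 = {d, f, i}  B3 = {b, d, f}  B4 = {b, d, e}  B5 = {c, d, i}  B6 = {g, h, i}  B7 = {a, d, i}
Tree: B1–B2, B2–B3, B3–B4, B1–B5, B1–B6, B5–B7
The largest bag has 3 vertices, giving width 2; this decomposition certifies tw(G) ≤ 2. On the other hand G contains the 3-clique {b, d, e}. A clique must lie in a single bag of any decomposition, so no decomposition can have width below 2. Therefore the treewidth is 2.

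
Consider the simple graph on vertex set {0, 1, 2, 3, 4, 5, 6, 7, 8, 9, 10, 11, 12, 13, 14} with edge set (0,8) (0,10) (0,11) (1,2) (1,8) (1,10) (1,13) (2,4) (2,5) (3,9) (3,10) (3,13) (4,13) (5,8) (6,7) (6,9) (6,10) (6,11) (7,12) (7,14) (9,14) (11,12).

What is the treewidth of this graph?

A width-3 tree decomposition is:
Bags: B1 = {7, 9, 12, 14}  B2 = {6, 7, 9, 12}  B3 = {6, 9, 11, 12}  B4 = {3, 6, 9, 11}  B5 = {3, 6, 10, 11}  B6 = {0, 3, 10, 11}  B7 = {0, 3, 10, 13}  B8 = {0, 1, 10, 13}  B9 = {0, 1, 8, 13}  B10 = {1, 4, 8, 13}  B11 = {1, 2, 4, 8}  B12 = {2, 4, 5, 8}
Tree: B1–B2, B2–B3, B3–B4, B4–B5, B5–B6, B6–B7, B7–B8, B8–B9, B9–B10, B10–B11, B11–B12
The largest bag has 4 vertices, giving width 3; this decomposition certifies tw(G) ≤ 3. For the lower bound: the 4 vertex sets {7,12,14}, {9}, {6}, {0,3,10,11} are disjoint, each induces a connected subgraph, and every pair is joined by at least one edge of G. Contracting each set to a single vertex therefore yields K_{4} as a minor, and since treewidth is minor-monotone, tw(G) ≥ tw(K_{4}) = 3. Therefore the treewidth is 3.

3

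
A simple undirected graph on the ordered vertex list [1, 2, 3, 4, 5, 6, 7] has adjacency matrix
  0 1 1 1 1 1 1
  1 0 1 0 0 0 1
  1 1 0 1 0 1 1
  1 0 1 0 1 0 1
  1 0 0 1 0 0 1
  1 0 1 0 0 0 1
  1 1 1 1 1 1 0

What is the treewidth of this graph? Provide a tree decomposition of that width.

Each bag holds 4 vertices, so the decomposition has width 3, which upper-bounds the treewidth. Conversely, {1, 2, 3, 7} is a clique of size 4, and the vertices of any clique must share a bag in every tree decomposition; so some bag has ≥ 4 vertices and tw(G) ≥ 3. The upper and lower bounds meet at 3, so that is the treewidth.

Treewidth 3.
Bags: B1 = {1, 3, 4, 7}  B2 = {1, 4, 5, 7}  B3 = {1, 3, 6, 7}  B4 = {1, 2, 3, 7}
Tree: B1–B2, B1–B3, B1–B4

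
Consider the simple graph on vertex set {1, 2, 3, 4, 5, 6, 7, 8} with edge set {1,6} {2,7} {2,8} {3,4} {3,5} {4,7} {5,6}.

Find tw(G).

1

A width-1 tree decomposition is:
Bags: B1 = {2, 8}  B2 = {2, 7}  B3 = {4, 7}  B4 = {3, 4}  B5 = {3, 5}  B6 = {5, 6}  B7 = {1, 6}
Tree: B1–B2, B2–B3, B3–B4, B4–B5, B5–B6, B6–B7
Every bag has size at most 2, so the width is 2 − 1 = 1 and tw(G) ≤ 1. Since G has at least one edge (e.g. 8–2), it is not an edgeless graph, so tw(G) ≥ 1. Combining the bounds, tw(G) = 1.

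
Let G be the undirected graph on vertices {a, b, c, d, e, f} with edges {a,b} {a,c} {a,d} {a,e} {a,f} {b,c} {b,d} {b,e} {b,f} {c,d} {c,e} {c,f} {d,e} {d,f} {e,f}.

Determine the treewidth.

5

A width-5 tree decomposition is:
Bags: B1 = {a, b, c, d, e, f}
Tree: (single bag)
With just one bag of size 6, the width is 6 − 1 = 5, so tw(G) ≤ 5. For the lower bound, the 6 vertices {a, b, c, d, e, f} are pairwise adjacent, and any tree decomposition puts a clique entirely inside one bag — forcing width ≥ 5. Combining the bounds, tw(G) = 5.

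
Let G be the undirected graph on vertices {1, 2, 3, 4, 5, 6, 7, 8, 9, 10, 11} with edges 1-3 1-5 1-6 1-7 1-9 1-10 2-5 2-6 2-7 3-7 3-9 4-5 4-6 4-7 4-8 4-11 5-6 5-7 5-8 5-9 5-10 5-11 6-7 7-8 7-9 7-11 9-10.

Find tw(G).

A width-3 tree decomposition is:
Bags: B1 = {4, 5, 6, 7}  B2 = {2, 5, 6, 7}  B3 = {1, 5, 6, 7}  B4 = {4, 5, 7, 8}  B5 = {1, 5, 7, 9}  B6 = {1, 5, 9, 10}  B7 = {1, 3, 7, 9}  B8 = {4, 5, 7, 11}
Tree: B1–B2, B1–B3, B1–B4, B3–B5, B5–B6, B5–B7, B1–B8
Every bag has size at most 4, so the width is 4 − 1 = 3 and tw(G) ≤ 3. On the other hand G contains the 4-clique {1, 3, 7, 9}. A clique must lie in a single bag of any decomposition, so no decomposition can have width below 3. Combining the bounds, tw(G) = 3.

3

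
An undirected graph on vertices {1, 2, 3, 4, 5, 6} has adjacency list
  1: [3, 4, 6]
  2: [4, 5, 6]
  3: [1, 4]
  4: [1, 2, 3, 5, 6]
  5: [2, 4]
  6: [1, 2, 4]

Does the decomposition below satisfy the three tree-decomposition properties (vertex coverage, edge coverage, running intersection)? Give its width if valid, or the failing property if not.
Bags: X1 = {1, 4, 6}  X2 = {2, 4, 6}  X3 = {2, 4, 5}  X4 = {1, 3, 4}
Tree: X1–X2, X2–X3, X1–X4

Yes; width 2.

Checking the three conditions: (i) the bags cover all of {1, 2, 3, 4, 5, 6}; (ii) for each edge, some bag contains both endpoints; (iii) the bags containing any fixed vertex form a subtree. All hold, so the decomposition is valid with width 3 − 1 = 2.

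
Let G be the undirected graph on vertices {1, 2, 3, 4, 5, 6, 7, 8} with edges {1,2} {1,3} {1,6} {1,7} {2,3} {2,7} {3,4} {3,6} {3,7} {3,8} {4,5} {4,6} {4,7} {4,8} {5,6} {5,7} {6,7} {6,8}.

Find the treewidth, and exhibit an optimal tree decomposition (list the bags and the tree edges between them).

Each bag holds 4 vertices, so the decomposition has width 3, which upper-bounds the treewidth. For the lower bound, the 4 vertices {1, 2, 3, 7} are pairwise adjacent, and any tree decomposition puts a clique entirely inside one bag — forcing width ≥ 3. Combining the bounds, tw(G) = 3.

Treewidth 3.
Bags: B1 = {4, 5, 6, 7}  B2 = {3, 4, 6, 7}  B3 = {1, 3, 6, 7}  B4 = {3, 4, 6, 8}  B5 = {1, 2, 3, 7}
Tree: B1–B2, B2–B3, B2–B4, B3–B5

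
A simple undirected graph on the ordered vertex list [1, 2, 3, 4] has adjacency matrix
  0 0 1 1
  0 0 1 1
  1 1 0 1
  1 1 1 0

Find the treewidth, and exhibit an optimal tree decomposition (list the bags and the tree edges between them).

Treewidth 2.
One such decomposition:
Bags: B1 = {1, 3, 4}  B2 = {2, 3, 4}
Tree: B1–B2

Each bag holds 3 vertices, so the decomposition has width 2, which upper-bounds the treewidth. On the other hand G contains the 3-clique {1, 3, 4}. A clique must lie in a single bag of any decomposition, so no decomposition can have width below 2. Therefore the treewidth is 2.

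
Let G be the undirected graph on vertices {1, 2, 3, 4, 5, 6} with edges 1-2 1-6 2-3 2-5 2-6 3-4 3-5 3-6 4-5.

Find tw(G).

2

A width-2 tree decomposition is:
Bags: B1 = {2, 3, 5}  B2 = {2, 3, 6}  B3 = {3, 4, 5}  B4 = {1, 2, 6}
Tree: B1–B2, B1–B3, B2–B4
Each bag holds 3 vertices, so the decomposition has width 2, which upper-bounds the treewidth. On the other hand G contains the 3-clique {1, 2, 6}. A clique must lie in a single bag of any decomposition, so no decomposition can have width below 2. Therefore the treewidth is 2.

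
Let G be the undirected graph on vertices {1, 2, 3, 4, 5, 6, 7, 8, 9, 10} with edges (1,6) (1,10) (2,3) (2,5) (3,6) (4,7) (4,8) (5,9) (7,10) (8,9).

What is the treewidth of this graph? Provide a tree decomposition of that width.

Treewidth 2.
One optimal decomposition is:
Bags: B1 = {4, 7, 10}  B2 = {4, 8, 10}  B3 = {8, 9, 10}  B4 = {5, 9, 10}  B5 = {2, 5, 10}  B6 = {2, 3, 10}  B7 = {3, 6, 10}  B8 = {1, 6, 10}
Tree: B1–B2, B2–B3, B3–B4, B4–B5, B5–B6, B6–B7, B7–B8

The largest bag has 3 vertices, giving width 2; this decomposition certifies tw(G) ≤ 2. The edges 10–7–4–8–9–5–2–3–6–1–10 form a cycle, so G is not a tree and its treewidth is at least 2. The upper and lower bounds meet at 2, so that is the treewidth.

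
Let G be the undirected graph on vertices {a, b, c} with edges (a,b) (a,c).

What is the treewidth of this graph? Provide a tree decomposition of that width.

Treewidth 1.
One optimal decomposition is:
Bags: B1 = {a, b}  B2 = {a, c}
Tree: B1–B2

The largest bag has 2 vertices, giving width 1; this decomposition certifies tw(G) ≤ 1. Any graph with an edge has treewidth ≥ 1, and G has the edge b–a. Hence tw(G) = 1 exactly.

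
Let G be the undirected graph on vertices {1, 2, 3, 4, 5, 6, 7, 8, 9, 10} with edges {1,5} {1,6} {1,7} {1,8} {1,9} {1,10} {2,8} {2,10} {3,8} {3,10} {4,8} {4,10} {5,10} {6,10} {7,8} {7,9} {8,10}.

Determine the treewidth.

A width-2 tree decomposition is:
Bags: B1 = {1, 8, 10}  B2 = {1, 7, 8}  B3 = {4, 8, 10}  B4 = {1, 7, 9}  B5 = {1, 6, 10}  B6 = {2, 8, 10}  B7 = {3, 8, 10}  B8 = {1, 5, 10}
Tree: B1–B2, B1–B3, B2–B4, B1–B5, B3–B6, B1–B7, B5–B8
The largest bag has 3 vertices, giving width 2; this decomposition certifies tw(G) ≤ 2. On the other hand G contains the 3-clique {1, 7, 9}. A clique must lie in a single bag of any decomposition, so no decomposition can have width below 2. Hence tw(G) = 2 exactly.

2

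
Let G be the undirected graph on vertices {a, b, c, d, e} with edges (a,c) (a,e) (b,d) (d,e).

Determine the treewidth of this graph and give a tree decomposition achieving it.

Treewidth 1.
One optimal decomposition is:
Bags: B1 = {a, c}  B2 = {a, e}  B3 = {d, e}  B4 = {b, d}
Tree: B1–B2, B2–B3, B3–B4

Each bag holds 2 vertices, so the decomposition has width 1, which upper-bounds the treewidth. G has an edge, so its treewidth is at least 1. Therefore the treewidth is 1.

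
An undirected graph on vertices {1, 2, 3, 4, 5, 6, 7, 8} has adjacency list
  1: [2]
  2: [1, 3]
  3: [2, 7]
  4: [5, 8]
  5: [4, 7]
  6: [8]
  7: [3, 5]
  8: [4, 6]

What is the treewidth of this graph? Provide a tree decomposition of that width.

The largest bag has 2 vertices, giving width 1; this decomposition certifies tw(G) ≤ 1. Since G has at least one edge (e.g. 1–2), it is not an edgeless graph, so tw(G) ≥ 1. Hence tw(G) = 1 exactly.

Treewidth 1.
One such decomposition:
Bags: B1 = {1, 2}  B2 = {2, 3}  B3 = {3, 7}  B4 = {5, 7}  B5 = {4, 5}  B6 = {4, 8}  B7 = {6, 8}
Tree: B1–B2, B2–B3, B3–B4, B4–B5, B5–B6, B6–B7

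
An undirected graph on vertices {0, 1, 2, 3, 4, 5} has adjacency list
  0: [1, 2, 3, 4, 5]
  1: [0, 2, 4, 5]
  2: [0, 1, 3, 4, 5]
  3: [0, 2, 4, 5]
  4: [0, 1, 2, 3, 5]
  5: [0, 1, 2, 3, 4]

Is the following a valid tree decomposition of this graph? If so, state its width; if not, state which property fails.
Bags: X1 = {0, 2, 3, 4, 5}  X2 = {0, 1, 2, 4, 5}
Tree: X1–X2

Yes; width 4.

Every vertex of G appears in some bag (union = {0, 1, 2, 3, 4, 5}); every edge is covered by a bag; and for each vertex v the set of bags containing v is connected in the bag tree. The decomposition is therefore valid. The largest bag has 5 vertices, so the width is 4.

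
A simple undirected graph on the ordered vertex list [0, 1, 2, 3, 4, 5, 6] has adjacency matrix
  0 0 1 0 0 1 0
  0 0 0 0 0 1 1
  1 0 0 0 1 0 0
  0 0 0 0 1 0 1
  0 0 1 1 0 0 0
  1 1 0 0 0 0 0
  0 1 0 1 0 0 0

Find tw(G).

2

A width-2 tree decomposition is:
Bags: B1 = {0, 1, 5}  B2 = {0, 1, 6}  B3 = {0, 3, 6}  B4 = {0, 3, 4}  B5 = {0, 2, 4}
Tree: B1–B2, B2–B3, B3–B4, B4–B5
Each bag holds 3 vertices, so the decomposition has width 2, which upper-bounds the treewidth. For the lower bound, G contains the cycle 0–5–1–6–3–4–2–0, so G is not a forest; only forests have treewidth ≤ 1, hence tw(G) ≥ 2. Hence tw(G) = 2 exactly.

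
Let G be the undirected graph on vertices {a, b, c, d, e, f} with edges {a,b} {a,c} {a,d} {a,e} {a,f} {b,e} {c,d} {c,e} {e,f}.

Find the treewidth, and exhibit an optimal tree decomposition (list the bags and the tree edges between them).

Every bag has size at most 3, so the width is 3 − 1 = 2 and tw(G) ≤ 2. For the lower bound, the 3 vertices {a, c, d} are pairwise adjacent, and any tree decomposition puts a clique entirely inside one bag — forcing width ≥ 2. The upper and lower bounds meet at 2, so that is the treewidth.

Treewidth 2.
One optimal decomposition is:
Bags: B1 = {a, c, d}  B2 = {a, c, e}  B3 = {a, b, e}  B4 = {a, e, f}
Tree: B1–B2, B2–B3, B2–B4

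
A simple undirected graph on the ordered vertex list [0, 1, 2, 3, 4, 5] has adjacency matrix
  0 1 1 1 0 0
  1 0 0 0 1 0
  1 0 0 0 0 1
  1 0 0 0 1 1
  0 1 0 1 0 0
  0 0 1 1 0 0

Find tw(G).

A width-2 tree decomposition is:
Bags: B1 = {2, 3, 5}  B2 = {0, 2, 3}  B3 = {0, 3, 4}  B4 = {0, 1, 4}
Tree: B1–B2, B2–B3, B3–B4
Each bag holds 3 vertices, so the decomposition has width 2, which upper-bounds the treewidth. The edges 5–2–0–3–5 form a cycle, so G is not a tree and its treewidth is at least 2. Combining the bounds, tw(G) = 2.

2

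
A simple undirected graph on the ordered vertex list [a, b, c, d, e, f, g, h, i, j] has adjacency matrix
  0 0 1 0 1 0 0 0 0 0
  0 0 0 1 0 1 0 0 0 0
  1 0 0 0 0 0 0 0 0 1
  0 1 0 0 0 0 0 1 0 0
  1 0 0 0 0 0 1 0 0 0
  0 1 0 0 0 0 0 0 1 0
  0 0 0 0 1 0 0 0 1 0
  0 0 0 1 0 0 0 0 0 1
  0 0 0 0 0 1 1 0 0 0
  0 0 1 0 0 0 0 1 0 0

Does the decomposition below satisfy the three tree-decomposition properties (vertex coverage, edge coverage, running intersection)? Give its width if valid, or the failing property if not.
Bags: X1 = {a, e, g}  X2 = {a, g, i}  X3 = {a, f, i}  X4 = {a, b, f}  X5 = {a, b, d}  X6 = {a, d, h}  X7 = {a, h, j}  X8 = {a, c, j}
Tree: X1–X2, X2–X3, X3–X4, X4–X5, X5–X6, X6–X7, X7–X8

Yes; width 2.

Every vertex of G appears in some bag (union = {a, b, c, d, e, f, g, h, i, j}); every edge is covered by a bag; and for each vertex v the set of bags containing v is connected in the bag tree. The decomposition is therefore valid. The largest bag has 3 vertices, so the width is 2.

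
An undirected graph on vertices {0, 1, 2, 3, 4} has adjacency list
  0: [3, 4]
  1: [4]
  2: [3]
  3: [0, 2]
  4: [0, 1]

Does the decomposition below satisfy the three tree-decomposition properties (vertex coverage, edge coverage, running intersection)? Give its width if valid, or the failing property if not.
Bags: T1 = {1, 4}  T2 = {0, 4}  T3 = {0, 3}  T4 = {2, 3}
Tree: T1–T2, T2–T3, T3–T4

Vertex coverage: the bags together contain {0, 1, 2, 3, 4}, the full vertex set. Edge coverage: each edge of G has both endpoints in at least one bag. Running intersection: for every vertex, the bags containing it form a connected subtree. All three properties hold, so this is a valid tree decomposition of width max|bag| − 1 = 1, and hence tw(G) ≤ 1.

Yes; width 1.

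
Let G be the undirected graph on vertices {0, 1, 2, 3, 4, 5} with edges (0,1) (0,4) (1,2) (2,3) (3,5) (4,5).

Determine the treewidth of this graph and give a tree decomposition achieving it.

Treewidth 2.
Bags: B1 = {2, 3, 5}  B2 = {1, 2, 5}  B3 = {0, 1, 5}  B4 = {0, 4, 5}
Tree: B1–B2, B2–B3, B3–B4

Every bag has size at most 3, so the width is 3 − 1 = 2 and tw(G) ≤ 2. The edges 5–3–2–1–0–4–5 form a cycle, so G is not a tree and its treewidth is at least 2. Combining the bounds, tw(G) = 2.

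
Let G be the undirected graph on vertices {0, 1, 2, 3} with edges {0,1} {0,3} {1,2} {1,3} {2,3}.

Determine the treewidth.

2

A width-2 tree decomposition is:
Bags: B1 = {1, 2, 3}  B2 = {0, 1, 3}
Tree: B1–B2
The largest bag has 3 vertices, giving width 2; this decomposition certifies tw(G) ≤ 2. Conversely, {0, 1, 3} is a clique of size 3, and the vertices of any clique must share a bag in every tree decomposition; so some bag has ≥ 3 vertices and tw(G) ≥ 2. Combining the bounds, tw(G) = 2.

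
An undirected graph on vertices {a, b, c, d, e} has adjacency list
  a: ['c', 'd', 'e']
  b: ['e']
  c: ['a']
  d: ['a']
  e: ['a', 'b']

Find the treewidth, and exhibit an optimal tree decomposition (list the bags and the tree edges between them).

The largest bag has 2 vertices, giving width 1; this decomposition certifies tw(G) ≤ 1. Any graph with an edge has treewidth ≥ 1, and G has the edge a–c. Hence tw(G) = 1 exactly.

Treewidth 1.
One optimal decomposition is:
Bags: B1 = {a, c}  B2 = {a, d}  B3 = {a, e}  B4 = {b, e}
Tree: B1–B2, B2–B3, B3–B4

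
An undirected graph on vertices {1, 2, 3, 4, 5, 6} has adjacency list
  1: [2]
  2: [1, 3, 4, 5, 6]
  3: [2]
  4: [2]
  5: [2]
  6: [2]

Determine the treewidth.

1

A width-1 tree decomposition is:
Bags: B1 = {2, 4}  B2 = {1, 2}  B3 = {2, 6}  B4 = {2, 5}  B5 = {2, 3}
Tree: B1–B2, B2–B3, B3–B4, B1–B5
The largest bag has 2 vertices, giving width 1; this decomposition certifies tw(G) ≤ 1. G has an edge, so its treewidth is at least 1. The upper and lower bounds meet at 1, so that is the treewidth.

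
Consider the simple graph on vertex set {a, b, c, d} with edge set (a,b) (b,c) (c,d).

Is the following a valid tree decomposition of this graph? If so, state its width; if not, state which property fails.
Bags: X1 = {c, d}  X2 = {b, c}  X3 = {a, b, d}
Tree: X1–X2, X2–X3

No — bags containing vertex d are not connected in the tree.

A tree decomposition must satisfy three properties: every vertex lies in some bag; for every edge, both endpoints lie together in some bag; and for every vertex, the bags containing it form a connected subtree. Here bags containing vertex d are not connected in the tree, so the decomposition is invalid.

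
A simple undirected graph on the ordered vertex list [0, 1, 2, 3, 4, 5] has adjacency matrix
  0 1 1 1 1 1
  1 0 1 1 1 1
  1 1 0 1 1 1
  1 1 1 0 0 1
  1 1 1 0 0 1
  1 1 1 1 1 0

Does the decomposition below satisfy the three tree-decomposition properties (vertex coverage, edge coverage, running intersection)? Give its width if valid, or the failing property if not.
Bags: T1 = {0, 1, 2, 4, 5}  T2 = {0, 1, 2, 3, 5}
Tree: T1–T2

Checking the three conditions: (i) the bags cover all of {0, 1, 2, 3, 4, 5}; (ii) for each edge, some bag contains both endpoints; (iii) the bags containing any fixed vertex form a subtree. All hold, so the decomposition is valid with width 5 − 1 = 4.

Yes; width 4.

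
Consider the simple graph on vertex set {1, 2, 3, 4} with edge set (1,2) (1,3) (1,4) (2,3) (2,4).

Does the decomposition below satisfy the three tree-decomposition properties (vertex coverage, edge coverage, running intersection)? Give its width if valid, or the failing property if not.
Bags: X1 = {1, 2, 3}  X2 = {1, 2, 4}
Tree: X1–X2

Every vertex of G appears in some bag (union = {1, 2, 3, 4}); every edge is covered by a bag; and for each vertex v the set of bags containing v is connected in the bag tree. The decomposition is therefore valid. The largest bag has 3 vertices, so the width is 2.

Yes; width 2.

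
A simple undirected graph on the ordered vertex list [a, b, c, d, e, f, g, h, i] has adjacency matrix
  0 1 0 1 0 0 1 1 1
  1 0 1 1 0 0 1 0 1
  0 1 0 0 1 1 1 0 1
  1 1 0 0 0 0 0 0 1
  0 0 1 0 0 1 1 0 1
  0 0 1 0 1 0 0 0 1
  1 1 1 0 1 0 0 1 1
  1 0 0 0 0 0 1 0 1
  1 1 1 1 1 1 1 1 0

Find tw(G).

3

A width-3 tree decomposition is:
Bags: B1 = {b, c, g, i}  B2 = {c, e, g, i}  B3 = {c, e, f, i}  B4 = {a, b, g, i}  B5 = {a, b, d, i}  B6 = {a, g, h, i}
Tree: B1–B2, B2–B3, B1–B4, B4–B5, B4–B6
The largest bag has 4 vertices, giving width 3; this decomposition certifies tw(G) ≤ 3. Conversely, {a, b, d, i} is a clique of size 4, and the vertices of any clique must share a bag in every tree decomposition; so some bag has ≥ 4 vertices and tw(G) ≥ 3. Hence tw(G) = 3 exactly.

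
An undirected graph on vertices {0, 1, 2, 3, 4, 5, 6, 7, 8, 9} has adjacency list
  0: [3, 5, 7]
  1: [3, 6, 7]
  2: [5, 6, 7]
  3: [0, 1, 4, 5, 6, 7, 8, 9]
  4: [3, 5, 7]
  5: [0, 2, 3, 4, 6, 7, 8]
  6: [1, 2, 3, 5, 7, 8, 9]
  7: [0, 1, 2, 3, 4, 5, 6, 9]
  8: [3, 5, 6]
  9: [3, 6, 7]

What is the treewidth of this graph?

A width-3 tree decomposition is:
Bags: B1 = {0, 3, 5, 7}  B2 = {3, 4, 5, 7}  B3 = {3, 5, 6, 7}  B4 = {1, 3, 6, 7}  B5 = {3, 6, 7, 9}  B6 = {3, 5, 6, 8}  B7 = {2, 5, 6, 7}
Tree: B1–B2, B2–B3, B3–B4, B4–B5, B3–B6, B3–B7
Each bag holds 4 vertices, so the decomposition has width 3, which upper-bounds the treewidth. For the lower bound, the 4 vertices {2, 5, 6, 7} are pairwise adjacent, and any tree decomposition puts a clique entirely inside one bag — forcing width ≥ 3. The upper and lower bounds meet at 3, so that is the treewidth.

3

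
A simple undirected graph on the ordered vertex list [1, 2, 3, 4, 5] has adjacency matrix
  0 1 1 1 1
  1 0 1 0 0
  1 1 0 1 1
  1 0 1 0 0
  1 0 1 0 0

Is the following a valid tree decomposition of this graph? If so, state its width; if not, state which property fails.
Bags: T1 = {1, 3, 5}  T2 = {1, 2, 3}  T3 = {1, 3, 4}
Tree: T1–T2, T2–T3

Vertex coverage: the bags together contain {1, 2, 3, 4, 5}, the full vertex set. Edge coverage: each edge of G has both endpoints in at least one bag. Running intersection: for every vertex, the bags containing it form a connected subtree. All three properties hold, so this is a valid tree decomposition of width max|bag| − 1 = 2, and hence tw(G) ≤ 2.

Yes; width 2.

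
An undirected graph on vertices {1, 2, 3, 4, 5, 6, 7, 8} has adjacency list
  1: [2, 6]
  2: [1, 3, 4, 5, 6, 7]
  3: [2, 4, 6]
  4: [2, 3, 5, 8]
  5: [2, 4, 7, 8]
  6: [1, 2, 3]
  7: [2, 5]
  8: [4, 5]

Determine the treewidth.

A width-2 tree decomposition is:
Bags: B1 = {2, 4, 5}  B2 = {2, 3, 4}  B3 = {2, 3, 6}  B4 = {2, 5, 7}  B5 = {4, 5, 8}  B6 = {1, 2, 6}
Tree: B1–B2, B2–B3, B1–B4, B1–B5, B3–B6
The largest bag has 3 vertices, giving width 2; this decomposition certifies tw(G) ≤ 2. Conversely, {4, 5, 8} is a clique of size 3, and the vertices of any clique must share a bag in every tree decomposition; so some bag has ≥ 3 vertices and tw(G) ≥ 2. Combining the bounds, tw(G) = 2.

2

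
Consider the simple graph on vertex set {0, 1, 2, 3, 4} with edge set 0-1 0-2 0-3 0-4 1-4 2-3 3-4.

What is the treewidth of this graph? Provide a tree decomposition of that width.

Treewidth 2.
Bags: B1 = {0, 3, 4}  B2 = {0, 1, 4}  B3 = {0, 2, 3}
Tree: B1–B2, B1–B3

The largest bag has 3 vertices, giving width 2; this decomposition certifies tw(G) ≤ 2. On the other hand G contains the 3-clique {0, 1, 4}. A clique must lie in a single bag of any decomposition, so no decomposition can have width below 2. The upper and lower bounds meet at 2, so that is the treewidth.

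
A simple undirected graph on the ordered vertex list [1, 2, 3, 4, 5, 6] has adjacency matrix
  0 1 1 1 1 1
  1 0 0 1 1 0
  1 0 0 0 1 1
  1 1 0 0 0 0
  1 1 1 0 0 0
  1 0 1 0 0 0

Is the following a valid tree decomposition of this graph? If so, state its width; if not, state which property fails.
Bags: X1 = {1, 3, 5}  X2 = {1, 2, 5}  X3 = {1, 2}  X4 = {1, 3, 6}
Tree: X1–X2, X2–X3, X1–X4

A tree decomposition must satisfy three properties: every vertex lies in some bag; for every edge, both endpoints lie together in some bag; and for every vertex, the bags containing it form a connected subtree. Here vertex 4 appears in no bag, so the decomposition is invalid.

No — vertex 4 appears in no bag.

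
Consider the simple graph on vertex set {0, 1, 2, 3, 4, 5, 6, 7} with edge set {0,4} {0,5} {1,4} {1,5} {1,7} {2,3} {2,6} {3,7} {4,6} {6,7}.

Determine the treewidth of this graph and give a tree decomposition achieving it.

Treewidth 2.
One optimal decomposition is:
Bags: B1 = {2, 3, 6}  B2 = {3, 6, 7}  B3 = {4, 6, 7}  B4 = {1, 4, 7}  B5 = {0, 1, 4}  B6 = {0, 1, 5}
Tree: B1–B2, B2–B3, B3–B4, B4–B5, B5–B6

Each bag holds 3 vertices, so the decomposition has width 2, which upper-bounds the treewidth. For the lower bound, G contains the cycle 2–3–7–6–2, so G is not a forest; only forests have treewidth ≤ 1, hence tw(G) ≥ 2. The upper and lower bounds meet at 2, so that is the treewidth.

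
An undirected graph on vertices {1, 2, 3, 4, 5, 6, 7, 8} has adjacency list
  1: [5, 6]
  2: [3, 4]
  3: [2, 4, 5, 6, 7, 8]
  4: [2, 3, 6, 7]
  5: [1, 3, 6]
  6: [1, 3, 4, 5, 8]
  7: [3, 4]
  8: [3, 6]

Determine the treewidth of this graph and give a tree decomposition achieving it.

Treewidth 2.
One such decomposition:
Bags: B1 = {1, 5, 6}  B2 = {3, 5, 6}  B3 = {3, 4, 6}  B4 = {3, 4, 7}  B5 = {3, 6, 8}  B6 = {2, 3, 4}
Tree: B1–B2, B2–B3, B3–B4, B3–B5, B4–B6

Every bag has size at most 3, so the width is 3 − 1 = 2 and tw(G) ≤ 2. Conversely, {1, 5, 6} is a clique of size 3, and the vertices of any clique must share a bag in every tree decomposition; so some bag has ≥ 3 vertices and tw(G) ≥ 2. The upper and lower bounds meet at 2, so that is the treewidth.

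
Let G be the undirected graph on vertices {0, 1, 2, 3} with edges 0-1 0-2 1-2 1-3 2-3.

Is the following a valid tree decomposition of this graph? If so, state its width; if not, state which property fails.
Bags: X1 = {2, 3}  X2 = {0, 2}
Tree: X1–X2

A tree decomposition must satisfy three properties: every vertex lies in some bag; for every edge, both endpoints lie together in some bag; and for every vertex, the bags containing it form a connected subtree. Here vertex 1 appears in no bag, so the decomposition is invalid.

No — vertex 1 appears in no bag.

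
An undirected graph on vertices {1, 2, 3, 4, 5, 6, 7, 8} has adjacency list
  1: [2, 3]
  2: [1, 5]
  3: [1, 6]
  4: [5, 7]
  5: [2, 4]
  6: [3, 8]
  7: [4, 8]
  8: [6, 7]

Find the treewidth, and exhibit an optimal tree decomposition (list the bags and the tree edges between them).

Treewidth 2.
Bags: B1 = {4, 7, 8}  B2 = {4, 5, 8}  B3 = {2, 5, 8}  B4 = {1, 2, 8}  B5 = {1, 3, 8}  B6 = {3, 6, 8}
Tree: B1–B2, B2–B3, B3–B4, B4–B5, B5–B6

The largest bag has 3 vertices, giving width 2; this decomposition certifies tw(G) ≤ 2. The edges 8–7–4–5–2–1–3–6–8 form a cycle, so G is not a tree and its treewidth is at least 2. The upper and lower bounds meet at 2, so that is the treewidth.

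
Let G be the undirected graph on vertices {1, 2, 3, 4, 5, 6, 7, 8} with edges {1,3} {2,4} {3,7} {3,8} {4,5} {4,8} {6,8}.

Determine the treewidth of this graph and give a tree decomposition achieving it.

Treewidth 1.
One such decomposition:
Bags: B1 = {6, 8}  B2 = {4, 8}  B3 = {4, 5}  B4 = {2, 4}  B5 = {3, 8}  B6 = {3, 7}  B7 = {1, 3}
Tree: B1–B2, B2–B3, B3–B4, B2–B5, B5–B6, B5–B7

The largest bag has 2 vertices, giving width 1; this decomposition certifies tw(G) ≤ 1. G has an edge, so its treewidth is at least 1. Therefore the treewidth is 1.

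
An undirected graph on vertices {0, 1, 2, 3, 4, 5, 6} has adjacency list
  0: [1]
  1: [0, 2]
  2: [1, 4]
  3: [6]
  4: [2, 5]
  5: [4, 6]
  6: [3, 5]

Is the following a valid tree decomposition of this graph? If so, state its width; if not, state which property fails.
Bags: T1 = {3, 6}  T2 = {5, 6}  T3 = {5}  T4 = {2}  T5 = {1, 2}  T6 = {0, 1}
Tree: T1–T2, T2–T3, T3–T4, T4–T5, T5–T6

A tree decomposition must satisfy three properties: every vertex lies in some bag; for every edge, both endpoints lie together in some bag; and for every vertex, the bags containing it form a connected subtree. Here vertex 4 appears in no bag, so the decomposition is invalid.

No — vertex 4 appears in no bag.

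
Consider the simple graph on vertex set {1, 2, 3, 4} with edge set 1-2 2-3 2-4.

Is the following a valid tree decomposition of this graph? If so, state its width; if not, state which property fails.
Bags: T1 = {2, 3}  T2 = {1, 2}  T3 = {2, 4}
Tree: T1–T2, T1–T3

Yes; width 1.

Vertex coverage: the bags together contain {1, 2, 3, 4}, the full vertex set. Edge coverage: each edge of G has both endpoints in at least one bag. Running intersection: for every vertex, the bags containing it form a connected subtree. All three properties hold, so this is a valid tree decomposition of width max|bag| − 1 = 1, and hence tw(G) ≤ 1.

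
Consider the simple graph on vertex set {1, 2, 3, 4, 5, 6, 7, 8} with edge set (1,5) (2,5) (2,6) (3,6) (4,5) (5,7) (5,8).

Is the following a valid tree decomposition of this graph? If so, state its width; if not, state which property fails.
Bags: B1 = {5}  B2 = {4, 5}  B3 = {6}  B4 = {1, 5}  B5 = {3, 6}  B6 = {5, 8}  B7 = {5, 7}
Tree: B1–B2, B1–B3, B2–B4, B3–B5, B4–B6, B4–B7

No — vertex 2 appears in no bag.

A tree decomposition must satisfy three properties: every vertex lies in some bag; for every edge, both endpoints lie together in some bag; and for every vertex, the bags containing it form a connected subtree. Here vertex 2 appears in no bag, so the decomposition is invalid.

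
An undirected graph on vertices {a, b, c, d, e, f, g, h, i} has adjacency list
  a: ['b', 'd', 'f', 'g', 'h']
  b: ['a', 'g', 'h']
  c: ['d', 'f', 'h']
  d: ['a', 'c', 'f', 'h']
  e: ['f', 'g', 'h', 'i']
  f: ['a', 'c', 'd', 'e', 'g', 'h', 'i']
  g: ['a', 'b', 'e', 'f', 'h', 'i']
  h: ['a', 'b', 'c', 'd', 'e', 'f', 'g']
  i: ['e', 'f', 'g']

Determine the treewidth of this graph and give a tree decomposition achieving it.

Every bag has size at most 4, so the width is 4 − 1 = 3 and tw(G) ≤ 3. For the lower bound, the 4 vertices {c, d, f, h} are pairwise adjacent, and any tree decomposition puts a clique entirely inside one bag — forcing width ≥ 3. Therefore the treewidth is 3.

Treewidth 3.
One optimal decomposition is:
Bags: B1 = {a, f, g, h}  B2 = {a, d, f, h}  B3 = {c, d, f, h}  B4 = {a, b, g, h}  B5 = {e, f, g, h}  B6 = {e, f, g, i}
Tree: B1–B2, B2–B3, B1–B4, B1–B5, B5–B6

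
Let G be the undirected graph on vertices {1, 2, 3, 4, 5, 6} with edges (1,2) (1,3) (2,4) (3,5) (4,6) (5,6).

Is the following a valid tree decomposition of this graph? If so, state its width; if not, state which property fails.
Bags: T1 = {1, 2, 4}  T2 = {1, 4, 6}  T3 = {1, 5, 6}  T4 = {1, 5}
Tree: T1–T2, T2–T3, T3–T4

A tree decomposition must satisfy three properties: every vertex lies in some bag; for every edge, both endpoints lie together in some bag; and for every vertex, the bags containing it form a connected subtree. Here vertex 3 appears in no bag, so the decomposition is invalid.

No — vertex 3 appears in no bag.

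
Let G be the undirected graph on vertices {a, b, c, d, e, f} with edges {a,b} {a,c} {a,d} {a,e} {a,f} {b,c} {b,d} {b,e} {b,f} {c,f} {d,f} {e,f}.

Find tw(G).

A width-3 tree decomposition is:
Bags: B1 = {a, b, d, f}  B2 = {a, b, e, f}  B3 = {a, b, c, f}
Tree: B1–B2, B2–B3
Every bag has size at most 4, so the width is 4 − 1 = 3 and tw(G) ≤ 3. On the other hand G contains the 4-clique {a, b, d, f}. A clique must lie in a single bag of any decomposition, so no decomposition can have width below 3. Therefore the treewidth is 3.

3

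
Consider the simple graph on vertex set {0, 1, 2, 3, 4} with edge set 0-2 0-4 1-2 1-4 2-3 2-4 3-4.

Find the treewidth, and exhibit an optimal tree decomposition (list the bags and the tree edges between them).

Treewidth 2.
One optimal decomposition is:
Bags: B1 = {0, 2, 4}  B2 = {2, 3, 4}  B3 = {1, 2, 4}
Tree: B1–B2, B1–B3

Every bag has size at most 3, so the width is 3 − 1 = 2 and tw(G) ≤ 2. For the lower bound, the 3 vertices {0, 2, 4} are pairwise adjacent, and any tree decomposition puts a clique entirely inside one bag — forcing width ≥ 2. Therefore the treewidth is 2.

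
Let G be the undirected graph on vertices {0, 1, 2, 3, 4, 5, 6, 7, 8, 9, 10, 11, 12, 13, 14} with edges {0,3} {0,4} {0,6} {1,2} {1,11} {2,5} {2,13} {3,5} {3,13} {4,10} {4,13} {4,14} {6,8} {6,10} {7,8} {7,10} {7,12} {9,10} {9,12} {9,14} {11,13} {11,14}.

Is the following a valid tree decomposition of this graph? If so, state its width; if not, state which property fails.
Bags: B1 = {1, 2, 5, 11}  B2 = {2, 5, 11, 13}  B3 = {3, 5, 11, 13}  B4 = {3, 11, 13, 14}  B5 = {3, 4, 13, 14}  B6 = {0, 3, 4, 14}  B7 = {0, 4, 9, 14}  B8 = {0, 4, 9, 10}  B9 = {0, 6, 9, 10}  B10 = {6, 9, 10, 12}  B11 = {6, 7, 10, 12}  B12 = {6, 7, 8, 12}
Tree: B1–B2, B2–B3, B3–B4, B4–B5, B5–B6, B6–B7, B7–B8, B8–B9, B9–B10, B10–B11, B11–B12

Vertex coverage: the bags together contain {0, 1, 2, 3, 4, 5, 6, 7, 8, 9, 10, 11, 12, 13, 14}, the full vertex set. Edge coverage: each edge of G has both endpoints in at least one bag. Running intersection: for every vertex, the bags containing it form a connected subtree. All three properties hold, so this is a valid tree decomposition of width max|bag| − 1 = 3, and hence tw(G) ≤ 3.

Yes; width 3.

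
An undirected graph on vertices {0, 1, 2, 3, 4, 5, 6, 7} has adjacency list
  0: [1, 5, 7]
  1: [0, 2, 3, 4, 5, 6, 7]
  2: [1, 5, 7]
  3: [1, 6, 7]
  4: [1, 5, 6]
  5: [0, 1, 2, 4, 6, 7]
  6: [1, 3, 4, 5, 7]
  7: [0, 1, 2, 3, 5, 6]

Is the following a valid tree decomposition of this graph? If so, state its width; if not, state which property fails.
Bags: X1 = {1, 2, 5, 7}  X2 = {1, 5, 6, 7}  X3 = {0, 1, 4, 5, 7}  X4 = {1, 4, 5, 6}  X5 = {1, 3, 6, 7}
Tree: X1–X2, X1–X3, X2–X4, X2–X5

A tree decomposition must satisfy three properties: every vertex lies in some bag; for every edge, both endpoints lie together in some bag; and for every vertex, the bags containing it form a connected subtree. Here bags containing vertex 4 are not connected in the tree, so the decomposition is invalid.

No — bags containing vertex 4 are not connected in the tree.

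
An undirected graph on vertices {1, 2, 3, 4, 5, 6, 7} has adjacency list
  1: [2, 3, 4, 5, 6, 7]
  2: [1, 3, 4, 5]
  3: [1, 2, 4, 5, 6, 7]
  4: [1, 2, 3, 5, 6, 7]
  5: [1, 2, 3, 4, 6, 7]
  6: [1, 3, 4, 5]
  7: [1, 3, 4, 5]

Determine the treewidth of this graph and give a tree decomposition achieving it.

Each bag holds 5 vertices, so the decomposition has width 4, which upper-bounds the treewidth. Conversely, {1, 2, 3, 4, 5} is a clique of size 5, and the vertices of any clique must share a bag in every tree decomposition; so some bag has ≥ 5 vertices and tw(G) ≥ 4. The upper and lower bounds meet at 4, so that is the treewidth.

Treewidth 4.
Bags: B1 = {1, 3, 4, 5, 6}  B2 = {1, 3, 4, 5, 7}  B3 = {1, 2, 3, 4, 5}
Tree: B1–B2, B2–B3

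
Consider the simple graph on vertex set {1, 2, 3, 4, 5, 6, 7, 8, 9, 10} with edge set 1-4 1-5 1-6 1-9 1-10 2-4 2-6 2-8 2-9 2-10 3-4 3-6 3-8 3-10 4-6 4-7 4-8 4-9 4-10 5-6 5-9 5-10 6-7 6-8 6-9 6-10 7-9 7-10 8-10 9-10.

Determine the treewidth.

4

A width-4 tree decomposition is:
Bags: B1 = {1, 5, 6, 9, 10}  B2 = {1, 4, 6, 9, 10}  B3 = {2, 4, 6, 9, 10}  B4 = {2, 4, 6, 8, 10}  B5 = {4, 6, 7, 9, 10}  B6 = {3, 4, 6, 8, 10}
Tree: B1–B2, B2–B3, B3–B4, B3–B5, B4–B6
Every bag has size at most 5, so the width is 5 − 1 = 4 and tw(G) ≤ 4. On the other hand G contains the 5-clique {2, 4, 6, 8, 10}. A clique must lie in a single bag of any decomposition, so no decomposition can have width below 4. Combining the bounds, tw(G) = 4.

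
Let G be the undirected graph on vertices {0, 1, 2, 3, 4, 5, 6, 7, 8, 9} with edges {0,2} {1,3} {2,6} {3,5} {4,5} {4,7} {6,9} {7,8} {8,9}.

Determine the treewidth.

A width-1 tree decomposition is:
Bags: B1 = {1, 3}  B2 = {3, 5}  B3 = {4, 5}  B4 = {4, 7}  B5 = {7, 8}  B6 = {8, 9}  B7 = {6, 9}  B8 = {2, 6}  B9 = {0, 2}
Tree: B1–B2, B2–B3, B3–B4, B4–B5, B5–B6, B6–B7, B7–B8, B8–B9
Each bag holds 2 vertices, so the decomposition has width 1, which upper-bounds the treewidth. Since G has at least one edge (e.g. 1–3), it is not an edgeless graph, so tw(G) ≥ 1. The upper and lower bounds meet at 1, so that is the treewidth.

1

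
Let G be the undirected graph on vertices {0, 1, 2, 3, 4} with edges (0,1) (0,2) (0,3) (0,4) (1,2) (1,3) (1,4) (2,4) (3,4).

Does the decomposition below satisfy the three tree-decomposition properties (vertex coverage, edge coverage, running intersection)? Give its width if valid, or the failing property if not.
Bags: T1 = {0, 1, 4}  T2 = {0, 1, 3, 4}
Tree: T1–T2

A tree decomposition must satisfy three properties: every vertex lies in some bag; for every edge, both endpoints lie together in some bag; and for every vertex, the bags containing it form a connected subtree. Here vertex 2 appears in no bag, so the decomposition is invalid.

No — vertex 2 appears in no bag.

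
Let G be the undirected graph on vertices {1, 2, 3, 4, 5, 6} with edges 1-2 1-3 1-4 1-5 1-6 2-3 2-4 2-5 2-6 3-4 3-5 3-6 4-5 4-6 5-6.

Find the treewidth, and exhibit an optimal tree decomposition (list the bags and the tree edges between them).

With just one bag of size 6, the width is 6 − 1 = 5, so tw(G) ≤ 5. On the other hand G contains the 6-clique {1, 2, 3, 4, 5, 6}. A clique must lie in a single bag of any decomposition, so no decomposition can have width below 5. Combining the bounds, tw(G) = 5.

Treewidth 5.
One such decomposition:
Bags: B1 = {1, 2, 3, 4, 5, 6}
Tree: (single bag)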